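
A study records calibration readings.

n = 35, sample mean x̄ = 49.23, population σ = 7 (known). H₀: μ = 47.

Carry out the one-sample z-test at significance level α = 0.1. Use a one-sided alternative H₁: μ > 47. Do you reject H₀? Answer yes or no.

SE = σ/√n = 7/√35 = 1.1832
z = (x̄−μ₀)/SE = (49.23−47)/1.1832 = 1.8847
p-value (one-sided, H₁ greater) = 0.02974
At α=0.1: p < α → reject H₀

reject H₀: yes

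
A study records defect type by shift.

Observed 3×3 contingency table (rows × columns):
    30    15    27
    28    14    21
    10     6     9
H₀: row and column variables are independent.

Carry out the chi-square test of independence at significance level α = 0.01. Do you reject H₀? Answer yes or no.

Row totals [72, 63, 25], col totals [68, 35, 57], n=160
χ² = (30−30.60)²/30.60 + (15−15.75)²/15.75 + (27−25.65)²/25.65 + (28−26.77)²/26.77 + (14−13.78)²/13.78 + (21−22.44)²/22.44 + (10−10.62)²/10.62 + (6−5.47)²/5.47 + (9−8.91)²/8.91 = 0.3603
df = 4
p-value (upper-tail) = 0.98560
At α=0.01: p ≥ α → fail to reject H₀

reject H₀: no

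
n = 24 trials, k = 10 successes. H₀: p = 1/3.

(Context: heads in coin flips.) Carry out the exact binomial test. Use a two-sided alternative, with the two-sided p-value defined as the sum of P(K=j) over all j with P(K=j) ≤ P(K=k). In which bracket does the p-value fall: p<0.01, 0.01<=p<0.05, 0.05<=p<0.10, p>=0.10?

p-value bracket: p>=0.10

Exact binomial: n=24, k=10, p₀=1/3=0.3333
P(X=j) = C(n,j)·p₀^j·(1−p₀)^(n−j); p = Σ P(X=j) over j with P(X=j) ≤ P(X=10)
p-value (two-sided) = 0.39209
→ bracket: p>=0.10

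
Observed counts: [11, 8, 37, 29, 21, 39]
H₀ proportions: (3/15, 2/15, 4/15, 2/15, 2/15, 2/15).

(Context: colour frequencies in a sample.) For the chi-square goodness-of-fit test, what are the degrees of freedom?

degrees of freedom = 5

df = k − 1 = 6 − 1 = 5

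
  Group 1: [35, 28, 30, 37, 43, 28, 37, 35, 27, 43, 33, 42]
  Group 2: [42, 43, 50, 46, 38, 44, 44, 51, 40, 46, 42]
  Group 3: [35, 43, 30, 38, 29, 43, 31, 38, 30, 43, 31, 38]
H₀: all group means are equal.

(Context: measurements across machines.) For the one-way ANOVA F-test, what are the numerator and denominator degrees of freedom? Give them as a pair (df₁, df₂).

degrees of freedom = [2, 32]

k = 3 groups, N = 35 total
df = (k−1, N−k) = (3−1, 35−3) = (2, 32)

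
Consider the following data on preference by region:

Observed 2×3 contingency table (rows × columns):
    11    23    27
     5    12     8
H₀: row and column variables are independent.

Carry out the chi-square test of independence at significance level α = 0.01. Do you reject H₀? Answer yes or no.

reject H₀: no

Row totals [61, 25], col totals [16, 35, 35], n=86
χ² = (11−11.35)²/11.35 + (23−24.83)²/24.83 + (27−24.83)²/24.83 + (5−4.65)²/4.65 + (12−10.17)²/10.17 + (8−10.17)²/10.17 = 1.1539
df = 2
p-value (upper-tail) = 0.56162
At α=0.01: p ≥ α → fail to reject H₀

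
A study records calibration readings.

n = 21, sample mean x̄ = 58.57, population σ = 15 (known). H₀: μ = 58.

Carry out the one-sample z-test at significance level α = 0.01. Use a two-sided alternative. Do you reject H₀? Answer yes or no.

reject H₀: no

SE = σ/√n = 15/√21 = 3.2733
z = (x̄−μ₀)/SE = (58.57−58)/3.2733 = 0.1741
p-value (two-sided) = 0.86176
At α=0.01: p ≥ α → fail to reject H₀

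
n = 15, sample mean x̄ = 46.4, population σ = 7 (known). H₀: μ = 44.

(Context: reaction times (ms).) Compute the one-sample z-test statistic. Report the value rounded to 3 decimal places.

test statistic = 1.328

SE = σ/√n = 7/√15 = 1.8074
z = (x̄−μ₀)/SE = (46.4−44)/1.8074 = 1.3279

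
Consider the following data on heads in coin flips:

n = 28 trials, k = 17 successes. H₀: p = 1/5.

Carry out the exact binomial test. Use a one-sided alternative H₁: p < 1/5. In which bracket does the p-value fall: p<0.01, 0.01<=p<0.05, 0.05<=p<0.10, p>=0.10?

p-value bracket: p>=0.10

Exact binomial: n=28, k=17, p₀=1/5=0.2000
P(X≤17) from Σ C(n,i)·p₀^i·(1−p₀)^(n−i)
p-value (one-sided, H₁ less) = 1.00000
→ bracket: p>=0.10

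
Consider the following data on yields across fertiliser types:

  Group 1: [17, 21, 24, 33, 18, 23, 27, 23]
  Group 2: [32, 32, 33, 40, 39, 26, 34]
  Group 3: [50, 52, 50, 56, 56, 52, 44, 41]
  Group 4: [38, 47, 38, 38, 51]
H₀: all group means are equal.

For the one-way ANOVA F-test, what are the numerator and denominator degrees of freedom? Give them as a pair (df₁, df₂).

k = 4 groups, N = 28 total
df = (k−1, N−k) = (4−1, 28−4) = (3, 24)

degrees of freedom = [3, 24]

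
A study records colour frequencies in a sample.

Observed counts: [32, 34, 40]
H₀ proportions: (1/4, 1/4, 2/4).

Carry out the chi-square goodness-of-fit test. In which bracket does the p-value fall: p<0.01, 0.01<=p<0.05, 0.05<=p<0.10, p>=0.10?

p-value bracket: 0.01<=p<0.05

n = 106; E_i = n·p_i = [26.50, 26.50, 53.00]
χ² = (32−26.50)²/26.50 + (34−26.50)²/26.50 + (40−53.00)²/53.00 = 6.4528
df = 2
p-value (upper-tail) = 0.03970
→ bracket: 0.01<=p<0.05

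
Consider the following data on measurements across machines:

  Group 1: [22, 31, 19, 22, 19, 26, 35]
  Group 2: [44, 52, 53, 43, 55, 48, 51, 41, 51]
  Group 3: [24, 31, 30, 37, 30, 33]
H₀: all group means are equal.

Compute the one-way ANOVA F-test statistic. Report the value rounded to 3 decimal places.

Group means [24.86, 48.67, 30.83], grand mean 36.227
SSB = Σnᵢ(x̄ᵢ−x̄)² = 2472.173; SSW = ΣΣ(x−x̄ᵢ)² = 511.690
MSB = 2472.173/2 = 1236.0866; MSW = 511.690/19 = 26.9311
F = MSB/MSW = 45.8981
df = (2, 19)

test statistic = 45.898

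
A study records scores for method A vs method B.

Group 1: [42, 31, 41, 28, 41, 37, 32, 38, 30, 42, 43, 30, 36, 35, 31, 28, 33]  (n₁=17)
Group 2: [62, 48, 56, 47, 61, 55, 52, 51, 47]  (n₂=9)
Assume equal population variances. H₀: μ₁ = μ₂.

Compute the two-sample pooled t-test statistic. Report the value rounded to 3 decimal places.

x̄₁=35.176, s₁=5.247, n₁=17
x̄₂=53.222, s₂=5.696, n₂=9
s_p² = [16·5.247² + 8·5.696²]/24 = 29.1678
SE = √(s_p²·(1/17+1/9)) = 2.2263
t = (35.176−53.222)/2.2263 = -8.1056
df = 24

test statistic = -8.106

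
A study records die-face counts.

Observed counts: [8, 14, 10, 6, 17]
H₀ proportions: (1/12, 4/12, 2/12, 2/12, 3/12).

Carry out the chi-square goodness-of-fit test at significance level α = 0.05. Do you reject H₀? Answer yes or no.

reject H₀: no

n = 55; E_i = n·p_i = [4.58, 18.33, 9.17, 9.17, 13.75]
χ² = (8−4.58)²/4.58 + (14−18.33)²/18.33 + (10−9.17)²/9.17 + (6−9.17)²/9.17 + (17−13.75)²/13.75 = 5.5091
df = 4
p-value (upper-tail) = 0.23893
At α=0.05: p ≥ α → fail to reject H₀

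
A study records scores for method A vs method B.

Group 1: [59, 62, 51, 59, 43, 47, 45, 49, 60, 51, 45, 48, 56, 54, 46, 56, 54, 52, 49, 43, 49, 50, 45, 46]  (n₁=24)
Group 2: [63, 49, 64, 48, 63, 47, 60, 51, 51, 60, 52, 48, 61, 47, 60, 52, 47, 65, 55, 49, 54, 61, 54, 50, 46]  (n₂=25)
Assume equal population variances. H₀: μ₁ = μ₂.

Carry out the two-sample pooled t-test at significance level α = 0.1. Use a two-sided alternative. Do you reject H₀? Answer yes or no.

reject H₀: yes

x̄₁=50.792, s₁=5.603, n₁=24
x̄₂=54.280, s₂=6.335, n₂=25
s_p² = [23·5.603² + 24·6.335²]/47 = 35.8510
SE = √(s_p²·(1/24+1/25)) = 1.7111
t = (50.792−54.280)/1.7111 = -2.0387
df = 47
p-value (two-sided) = 0.04713
At α=0.1: p < α → reject H₀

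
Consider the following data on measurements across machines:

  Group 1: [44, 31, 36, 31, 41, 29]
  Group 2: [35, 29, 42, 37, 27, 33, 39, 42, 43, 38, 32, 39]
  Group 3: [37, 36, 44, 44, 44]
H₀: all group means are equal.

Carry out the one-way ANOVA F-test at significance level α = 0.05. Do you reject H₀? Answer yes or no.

Group means [35.33, 36.33, 41.00], grand mean 37.087
SSB = Σnᵢ(x̄ᵢ−x̄)² = 101.826; SSW = ΣΣ(x−x̄ᵢ)² = 552.000
MSB = 101.826/2 = 50.9130; MSW = 552.000/20 = 27.6000
F = MSB/MSW = 1.8447
df = (2, 20)
p-value (upper-tail) = 0.18398
At α=0.05: p ≥ α → fail to reject H₀

reject H₀: no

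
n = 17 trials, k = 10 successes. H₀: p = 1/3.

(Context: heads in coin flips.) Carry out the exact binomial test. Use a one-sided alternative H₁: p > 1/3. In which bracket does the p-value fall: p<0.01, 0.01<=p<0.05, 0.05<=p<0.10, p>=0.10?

Exact binomial: n=17, k=10, p₀=1/3=0.3333
P(X≥10) from Σ C(n,i)·p₀^i·(1−p₀)^(n−i)
p-value (one-sided, H₁ greater) = 0.02728
→ bracket: 0.01<=p<0.05

p-value bracket: 0.01<=p<0.05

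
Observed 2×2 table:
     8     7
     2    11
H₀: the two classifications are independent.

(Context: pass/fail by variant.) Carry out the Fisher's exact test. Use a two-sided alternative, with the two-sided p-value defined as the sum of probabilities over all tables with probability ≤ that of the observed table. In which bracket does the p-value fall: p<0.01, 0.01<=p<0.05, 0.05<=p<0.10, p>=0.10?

Margins: r₁=15, r₂=13, c₁=10, c₂=18, n=28
p_obs = C(15,8)·C(13,2)/C(28,10); sum pmf over tables with pmf ≤ p_obs
p-value (two-sided) = 0.05457
→ bracket: 0.05<=p<0.10

p-value bracket: 0.05<=p<0.10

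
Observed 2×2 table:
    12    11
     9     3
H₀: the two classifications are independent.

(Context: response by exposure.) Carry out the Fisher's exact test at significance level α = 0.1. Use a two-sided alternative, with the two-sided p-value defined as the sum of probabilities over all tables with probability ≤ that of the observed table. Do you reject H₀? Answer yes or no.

Margins: r₁=23, r₂=12, c₁=21, c₂=14, n=35
p_obs = C(23,12)·C(12,9)/C(35,21); sum pmf over tables with pmf ≤ p_obs
p-value (two-sided) = 0.28164
At α=0.1: p ≥ α → fail to reject H₀

reject H₀: no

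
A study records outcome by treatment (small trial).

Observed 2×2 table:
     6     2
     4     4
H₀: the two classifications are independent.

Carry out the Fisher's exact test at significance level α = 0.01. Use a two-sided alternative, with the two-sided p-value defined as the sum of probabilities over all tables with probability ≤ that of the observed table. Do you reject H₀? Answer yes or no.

Margins: r₁=8, r₂=8, c₁=10, c₂=6, n=16
p_obs = C(8,6)·C(8,4)/C(16,10); sum pmf over tables with pmf ≤ p_obs
p-value (two-sided) = 0.60839
At α=0.01: p ≥ α → fail to reject H₀

reject H₀: no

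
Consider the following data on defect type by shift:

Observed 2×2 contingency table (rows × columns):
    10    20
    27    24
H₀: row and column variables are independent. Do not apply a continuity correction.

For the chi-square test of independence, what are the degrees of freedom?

df = (r−1)(c−1) = (2−1)·(2−1) = 1

degrees of freedom = 1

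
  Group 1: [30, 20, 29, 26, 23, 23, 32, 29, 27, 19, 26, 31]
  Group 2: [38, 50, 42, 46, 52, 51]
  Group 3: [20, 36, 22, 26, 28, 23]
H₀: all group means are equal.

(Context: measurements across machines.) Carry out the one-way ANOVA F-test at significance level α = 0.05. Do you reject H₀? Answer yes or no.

reject H₀: yes

Group means [26.25, 46.50, 25.83], grand mean 31.208
SSB = Σnᵢ(x̄ᵢ−x̄)² = 1871.375; SSW = ΣΣ(x−x̄ᵢ)² = 518.583
MSB = 1871.375/2 = 935.6875; MSW = 518.583/21 = 24.6944
F = MSB/MSW = 37.8906
df = (2, 21)
p-value (upper-tail) = 0.00000
At α=0.05: p < α → reject H₀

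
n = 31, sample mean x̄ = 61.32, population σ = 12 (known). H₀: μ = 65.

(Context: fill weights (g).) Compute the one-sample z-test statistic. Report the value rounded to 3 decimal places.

SE = σ/√n = 12/√31 = 2.1553
z = (x̄−μ₀)/SE = (61.32−65)/2.1553 = -1.7074

test statistic = -1.707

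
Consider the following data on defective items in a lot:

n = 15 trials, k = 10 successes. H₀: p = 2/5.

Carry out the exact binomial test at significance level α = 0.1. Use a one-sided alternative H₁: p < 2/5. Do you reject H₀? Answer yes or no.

reject H₀: no

Exact binomial: n=15, k=10, p₀=2/5=0.4000
P(X≤10) from Σ C(n,i)·p₀^i·(1−p₀)^(n−i)
p-value (one-sided, H₁ less) = 0.99065
At α=0.1: p ≥ α → fail to reject H₀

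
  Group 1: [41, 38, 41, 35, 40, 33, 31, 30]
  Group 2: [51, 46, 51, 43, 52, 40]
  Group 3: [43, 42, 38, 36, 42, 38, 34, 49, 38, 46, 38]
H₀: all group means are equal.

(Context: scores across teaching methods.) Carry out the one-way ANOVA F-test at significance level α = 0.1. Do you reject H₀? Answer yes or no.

reject H₀: yes

Group means [36.12, 47.17, 40.36], grand mean 40.640
SSB = Σnᵢ(x̄ᵢ−x̄)² = 419.506; SSW = ΣΣ(x−x̄ᵢ)² = 464.254
MSB = 419.506/2 = 209.7531; MSW = 464.254/22 = 21.1024
F = MSB/MSW = 9.9398
df = (2, 22)
p-value (upper-tail) = 0.00084
At α=0.1: p < α → reject H₀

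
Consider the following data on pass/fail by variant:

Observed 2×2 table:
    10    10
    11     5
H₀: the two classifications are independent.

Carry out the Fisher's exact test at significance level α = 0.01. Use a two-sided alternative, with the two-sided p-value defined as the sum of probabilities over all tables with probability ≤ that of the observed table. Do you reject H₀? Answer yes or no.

Margins: r₁=20, r₂=16, c₁=21, c₂=15, n=36
p_obs = C(20,10)·C(16,11)/C(36,21); sum pmf over tables with pmf ≤ p_obs
p-value (two-sided) = 0.32043
At α=0.01: p ≥ α → fail to reject H₀

reject H₀: no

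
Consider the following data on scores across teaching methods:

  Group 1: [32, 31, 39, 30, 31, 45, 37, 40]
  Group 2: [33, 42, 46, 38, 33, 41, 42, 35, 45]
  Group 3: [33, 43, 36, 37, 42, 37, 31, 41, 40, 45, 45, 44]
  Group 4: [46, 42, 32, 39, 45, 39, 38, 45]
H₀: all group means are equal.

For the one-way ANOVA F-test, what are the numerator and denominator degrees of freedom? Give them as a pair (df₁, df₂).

degrees of freedom = [3, 33]

k = 4 groups, N = 37 total
df = (k−1, N−k) = (4−1, 37−4) = (3, 33)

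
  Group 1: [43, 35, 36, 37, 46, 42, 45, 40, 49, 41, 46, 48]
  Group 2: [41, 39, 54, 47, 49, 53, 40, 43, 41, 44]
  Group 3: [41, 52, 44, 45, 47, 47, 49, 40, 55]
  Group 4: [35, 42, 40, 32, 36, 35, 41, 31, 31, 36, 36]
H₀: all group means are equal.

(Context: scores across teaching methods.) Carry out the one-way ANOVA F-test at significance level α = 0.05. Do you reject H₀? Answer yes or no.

reject H₀: yes

Group means [42.33, 45.10, 46.67, 35.91], grand mean 42.238
SSB = Σnᵢ(x̄ᵢ−x̄)² = 699.143; SSW = ΣΣ(x−x̄ᵢ)² = 838.476
MSB = 699.143/3 = 233.0478; MSW = 838.476/38 = 22.0652
F = MSB/MSW = 10.5618
df = (3, 38)
p-value (upper-tail) = 0.00003
At α=0.05: p < α → reject H₀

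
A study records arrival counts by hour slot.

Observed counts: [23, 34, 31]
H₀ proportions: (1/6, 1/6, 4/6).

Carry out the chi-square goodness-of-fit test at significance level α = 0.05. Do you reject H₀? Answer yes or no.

reject H₀: yes

n = 88; E_i = n·p_i = [14.67, 14.67, 58.67]
χ² = (23−14.67)²/14.67 + (34−14.67)²/14.67 + (31−58.67)²/58.67 = 43.2670
df = 2
p-value (upper-tail) = 0.00000
At α=0.05: p < α → reject H₀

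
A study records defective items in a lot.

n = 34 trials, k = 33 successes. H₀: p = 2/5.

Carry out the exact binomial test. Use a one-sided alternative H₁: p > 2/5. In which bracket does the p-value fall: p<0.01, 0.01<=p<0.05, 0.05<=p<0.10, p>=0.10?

p-value bracket: p<0.01

Exact binomial: n=34, k=33, p₀=2/5=0.4000
P(X≥33) from Σ C(n,i)·p₀^i·(1−p₀)^(n−i)
p-value (one-sided, H₁ greater) = 0.00000
→ bracket: p<0.01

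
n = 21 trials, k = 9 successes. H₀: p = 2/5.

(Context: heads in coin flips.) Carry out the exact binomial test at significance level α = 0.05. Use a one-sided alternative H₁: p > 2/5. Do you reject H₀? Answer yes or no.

reject H₀: no

Exact binomial: n=21, k=9, p₀=2/5=0.4000
P(X≥9) from Σ C(n,i)·p₀^i·(1−p₀)^(n−i)
p-value (one-sided, H₁ greater) = 0.47628
At α=0.05: p ≥ α → fail to reject H₀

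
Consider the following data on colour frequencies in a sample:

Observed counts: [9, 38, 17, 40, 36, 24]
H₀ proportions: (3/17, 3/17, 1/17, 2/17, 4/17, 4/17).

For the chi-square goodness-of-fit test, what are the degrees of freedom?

df = k − 1 = 6 − 1 = 5

degrees of freedom = 5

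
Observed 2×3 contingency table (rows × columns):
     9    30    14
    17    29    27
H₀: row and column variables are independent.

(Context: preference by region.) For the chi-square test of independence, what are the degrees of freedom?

df = (r−1)(c−1) = (2−1)·(3−1) = 2

degrees of freedom = 2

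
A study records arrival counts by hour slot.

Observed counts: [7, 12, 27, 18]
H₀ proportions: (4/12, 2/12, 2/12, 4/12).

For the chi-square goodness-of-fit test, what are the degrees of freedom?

degrees of freedom = 3

df = k − 1 = 4 − 1 = 3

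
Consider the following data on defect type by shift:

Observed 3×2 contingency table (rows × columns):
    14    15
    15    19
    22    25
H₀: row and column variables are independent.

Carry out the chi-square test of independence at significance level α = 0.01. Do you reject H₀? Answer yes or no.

reject H₀: no

Row totals [29, 34, 47], col totals [51, 59], n=110
χ² = (14−13.45)²/13.45 + (15−15.55)²/15.55 + (15−15.76)²/15.76 + (19−18.24)²/18.24 + (22−21.79)²/21.79 + (25−25.21)²/25.21 = 0.1154
df = 2
p-value (upper-tail) = 0.94396
At α=0.01: p ≥ α → fail to reject H₀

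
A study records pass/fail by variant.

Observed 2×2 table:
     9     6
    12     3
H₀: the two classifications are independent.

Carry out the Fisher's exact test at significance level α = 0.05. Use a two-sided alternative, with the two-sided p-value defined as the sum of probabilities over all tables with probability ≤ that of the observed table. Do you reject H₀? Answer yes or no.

reject H₀: no

Margins: r₁=15, r₂=15, c₁=21, c₂=9, n=30
p_obs = C(15,9)·C(15,12)/C(30,21); sum pmf over tables with pmf ≤ p_obs
p-value (two-sided) = 0.42699
At α=0.05: p ≥ α → fail to reject H₀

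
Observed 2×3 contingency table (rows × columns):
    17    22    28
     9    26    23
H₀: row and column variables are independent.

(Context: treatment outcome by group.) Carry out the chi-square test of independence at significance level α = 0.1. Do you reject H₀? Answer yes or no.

Row totals [67, 58], col totals [26, 48, 51], n=125
χ² = (17−13.94)²/13.94 + (22−25.73)²/25.73 + (28−27.34)²/27.34 + (9−12.06)²/12.06 + (26−22.27)²/22.27 + (23−23.66)²/23.66 = 2.6508
df = 2
p-value (upper-tail) = 0.26570
At α=0.1: p ≥ α → fail to reject H₀

reject H₀: no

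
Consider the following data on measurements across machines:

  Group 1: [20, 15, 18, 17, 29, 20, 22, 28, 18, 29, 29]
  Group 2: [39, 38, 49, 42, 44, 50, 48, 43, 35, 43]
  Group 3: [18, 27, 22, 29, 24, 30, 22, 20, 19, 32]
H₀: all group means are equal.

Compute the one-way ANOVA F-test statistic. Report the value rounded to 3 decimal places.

test statistic = 51.581

Group means [22.27, 43.10, 24.30], grand mean 29.645
SSB = Σnᵢ(x̄ᵢ−x̄)² = 2693.915; SSW = ΣΣ(x−x̄ᵢ)² = 731.182
MSB = 2693.915/2 = 1346.9575; MSW = 731.182/28 = 26.1136
F = MSB/MSW = 51.5806
df = (2, 28)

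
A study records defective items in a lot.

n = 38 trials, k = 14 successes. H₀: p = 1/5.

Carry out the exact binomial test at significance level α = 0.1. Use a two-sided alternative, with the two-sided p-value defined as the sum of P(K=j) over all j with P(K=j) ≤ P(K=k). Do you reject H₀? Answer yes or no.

Exact binomial: n=38, k=14, p₀=1/5=0.2000
P(X=j) = C(n,j)·p₀^j·(1−p₀)^(n−j); p = Σ P(X=j) over j with P(X=j) ≤ P(X=14)
p-value (two-sided) = 0.01421
At α=0.1: p < α → reject H₀

reject H₀: yes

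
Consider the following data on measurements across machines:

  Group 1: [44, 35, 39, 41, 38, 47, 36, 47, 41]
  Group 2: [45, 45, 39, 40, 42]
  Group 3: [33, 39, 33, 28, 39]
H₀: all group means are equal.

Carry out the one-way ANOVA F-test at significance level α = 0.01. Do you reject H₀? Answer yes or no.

reject H₀: no

Group means [40.89, 42.20, 34.40], grand mean 39.526
SSB = Σnᵢ(x̄ᵢ−x̄)² = 183.848; SSW = ΣΣ(x−x̄ᵢ)² = 272.889
MSB = 183.848/2 = 91.9240; MSW = 272.889/16 = 17.0556
F = MSB/MSW = 5.3897
df = (2, 16)
p-value (upper-tail) = 0.01624
At α=0.01: p ≥ α → fail to reject H₀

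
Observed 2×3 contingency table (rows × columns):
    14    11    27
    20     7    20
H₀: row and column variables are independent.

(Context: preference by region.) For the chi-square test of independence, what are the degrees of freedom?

df = (r−1)(c−1) = (2−1)·(3−1) = 2

degrees of freedom = 2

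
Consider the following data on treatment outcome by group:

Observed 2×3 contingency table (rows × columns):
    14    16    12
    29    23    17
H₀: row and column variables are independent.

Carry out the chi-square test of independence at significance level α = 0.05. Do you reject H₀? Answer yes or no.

reject H₀: no

Row totals [42, 69], col totals [43, 39, 29], n=111
χ² = (14−16.27)²/16.27 + (16−14.76)²/14.76 + (12−10.97)²/10.97 + (29−26.73)²/26.73 + (23−24.24)²/24.24 + (17−18.03)²/18.03 = 0.8327
df = 2
p-value (upper-tail) = 0.65944
At α=0.05: p ≥ α → fail to reject H₀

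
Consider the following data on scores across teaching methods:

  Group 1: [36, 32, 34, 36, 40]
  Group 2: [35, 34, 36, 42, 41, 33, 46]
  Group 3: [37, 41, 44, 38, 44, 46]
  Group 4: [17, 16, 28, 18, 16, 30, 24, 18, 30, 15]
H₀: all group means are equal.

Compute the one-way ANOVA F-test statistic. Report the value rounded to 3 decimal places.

Group means [35.60, 38.14, 41.67, 21.20], grand mean 32.393
SSB = Σnᵢ(x̄ᵢ−x̄)² = 2051.688; SSW = ΣΣ(x−x̄ᵢ)² = 582.990
MSB = 2051.688/3 = 683.8960; MSW = 582.990/24 = 24.2913
F = MSB/MSW = 28.1540
df = (3, 24)

test statistic = 28.154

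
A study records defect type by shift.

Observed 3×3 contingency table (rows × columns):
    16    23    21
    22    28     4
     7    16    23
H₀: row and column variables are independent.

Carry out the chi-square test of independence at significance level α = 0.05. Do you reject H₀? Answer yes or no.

reject H₀: yes

Row totals [60, 54, 46], col totals [45, 67, 48], n=160
χ² = (16−16.88)²/16.88 + (23−25.12)²/25.12 + (21−18.00)²/18.00 + (22−15.19)²/15.19 + (28−22.61)²/22.61 + (4−16.20)²/16.20 + (7−12.94)²/12.94 + (16−19.26)²/19.26 + (23−13.80)²/13.80 = 23.6630
df = 4
p-value (upper-tail) = 0.00009
At α=0.05: p < α → reject H₀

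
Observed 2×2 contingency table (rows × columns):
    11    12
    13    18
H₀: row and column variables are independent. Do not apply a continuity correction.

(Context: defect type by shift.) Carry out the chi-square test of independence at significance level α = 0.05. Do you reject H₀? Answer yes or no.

Row totals [23, 31], col totals [24, 30], n=54
χ² = (11−10.22)²/10.22 + (12−12.78)²/12.78 + (13−13.78)²/13.78 + (18−17.22)²/17.22 = 0.1856
df = 1
p-value (upper-tail) = 0.66664
At α=0.05: p ≥ α → fail to reject H₀

reject H₀: no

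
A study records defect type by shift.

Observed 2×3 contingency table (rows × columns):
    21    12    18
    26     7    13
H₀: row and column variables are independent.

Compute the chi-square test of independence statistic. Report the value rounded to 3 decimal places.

test statistic = 2.403

Row totals [51, 46], col totals [47, 19, 31], n=97
χ² = (21−24.71)²/24.71 + (12−9.99)²/9.99 + (18−16.30)²/16.30 + (26−22.29)²/22.29 + (7−9.01)²/9.01 + (13−14.70)²/14.70 = 2.4028
df = 2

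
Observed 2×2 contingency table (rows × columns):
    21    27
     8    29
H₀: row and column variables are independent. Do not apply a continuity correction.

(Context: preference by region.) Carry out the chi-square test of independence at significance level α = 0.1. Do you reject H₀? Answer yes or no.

reject H₀: yes

Row totals [48, 37], col totals [29, 56], n=85
χ² = (21−16.38)²/16.38 + (27−31.62)²/31.62 + (8−12.62)²/12.62 + (29−24.38)²/24.38 = 4.5517
df = 1
p-value (upper-tail) = 0.03289
At α=0.1: p < α → reject H₀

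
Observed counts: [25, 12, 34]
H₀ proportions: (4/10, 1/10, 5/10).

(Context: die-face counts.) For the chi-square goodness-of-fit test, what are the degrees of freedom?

df = k − 1 = 3 − 1 = 2

degrees of freedom = 2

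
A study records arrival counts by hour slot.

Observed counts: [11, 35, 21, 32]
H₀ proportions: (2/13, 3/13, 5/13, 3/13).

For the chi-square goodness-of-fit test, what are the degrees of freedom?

df = k − 1 = 4 − 1 = 3

degrees of freedom = 3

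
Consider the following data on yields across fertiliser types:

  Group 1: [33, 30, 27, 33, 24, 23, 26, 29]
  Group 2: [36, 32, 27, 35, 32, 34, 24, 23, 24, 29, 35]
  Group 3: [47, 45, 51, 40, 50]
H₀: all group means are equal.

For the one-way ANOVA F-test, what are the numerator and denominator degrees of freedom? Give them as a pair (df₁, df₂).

k = 3 groups, N = 24 total
df = (k−1, N−k) = (3−1, 24−3) = (2, 21)

degrees of freedom = [2, 21]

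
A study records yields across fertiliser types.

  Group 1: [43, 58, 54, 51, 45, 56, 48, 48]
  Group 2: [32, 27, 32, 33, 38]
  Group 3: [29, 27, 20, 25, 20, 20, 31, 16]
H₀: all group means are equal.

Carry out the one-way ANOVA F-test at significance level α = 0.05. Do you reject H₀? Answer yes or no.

reject H₀: yes

Group means [50.38, 32.40, 23.50], grand mean 35.857
SSB = Σnᵢ(x̄ᵢ−x̄)² = 2967.496; SSW = ΣΣ(x−x̄ᵢ)² = 453.075
MSB = 2967.496/2 = 1483.7482; MSW = 453.075/18 = 25.1708
F = MSB/MSW = 58.9471
df = (2, 18)
p-value (upper-tail) = 0.00000
At α=0.05: p < α → reject H₀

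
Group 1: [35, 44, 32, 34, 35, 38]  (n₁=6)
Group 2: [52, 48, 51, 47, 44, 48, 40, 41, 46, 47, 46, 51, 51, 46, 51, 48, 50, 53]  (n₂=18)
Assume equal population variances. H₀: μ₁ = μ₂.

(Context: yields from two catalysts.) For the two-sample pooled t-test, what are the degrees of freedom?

df = n₁ + n₂ − 2 = 6 + 18 − 2 = 22

degrees of freedom = 22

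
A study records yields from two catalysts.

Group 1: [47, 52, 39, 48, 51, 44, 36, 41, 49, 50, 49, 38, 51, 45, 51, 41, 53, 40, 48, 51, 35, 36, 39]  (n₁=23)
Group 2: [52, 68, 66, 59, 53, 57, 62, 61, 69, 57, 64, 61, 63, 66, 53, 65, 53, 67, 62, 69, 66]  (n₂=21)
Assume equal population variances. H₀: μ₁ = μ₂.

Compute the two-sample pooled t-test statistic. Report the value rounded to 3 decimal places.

x̄₁=44.957, s₁=5.943, n₁=23
x̄₂=61.571, s₂=5.573, n₂=21
s_p² = [22·5.943² + 20·5.573²]/42 = 33.2881
SE = √(s_p²·(1/23+1/21)) = 1.7414
t = (44.957−61.571)/1.7414 = -9.5412
df = 42

test statistic = -9.541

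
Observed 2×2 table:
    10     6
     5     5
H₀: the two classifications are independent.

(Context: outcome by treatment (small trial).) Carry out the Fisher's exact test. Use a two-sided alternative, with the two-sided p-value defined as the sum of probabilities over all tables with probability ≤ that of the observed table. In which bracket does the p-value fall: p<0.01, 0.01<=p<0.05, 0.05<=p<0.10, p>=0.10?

Margins: r₁=16, r₂=10, c₁=15, c₂=11, n=26
p_obs = C(16,10)·C(10,5)/C(26,15); sum pmf over tables with pmf ≤ p_obs
p-value (two-sided) = 0.68906
→ bracket: p>=0.10

p-value bracket: p>=0.10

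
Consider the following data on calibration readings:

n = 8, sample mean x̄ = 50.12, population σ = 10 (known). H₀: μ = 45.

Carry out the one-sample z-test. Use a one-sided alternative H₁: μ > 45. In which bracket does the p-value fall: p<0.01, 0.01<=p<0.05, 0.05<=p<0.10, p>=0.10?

p-value bracket: 0.05<=p<0.10

SE = σ/√n = 10/√8 = 3.5355
z = (x̄−μ₀)/SE = (50.12−45)/3.5355 = 1.4482
p-value (one-sided, H₁ greater) = 0.07379
→ bracket: 0.05<=p<0.10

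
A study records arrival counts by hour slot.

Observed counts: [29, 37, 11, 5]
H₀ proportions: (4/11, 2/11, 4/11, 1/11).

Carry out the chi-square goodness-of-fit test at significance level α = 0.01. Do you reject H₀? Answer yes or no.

n = 82; E_i = n·p_i = [29.82, 14.91, 29.82, 7.45]
χ² = (29−29.82)²/29.82 + (37−14.91)²/14.91 + (11−29.82)²/29.82 + (5−7.45)²/7.45 = 45.4390
df = 3
p-value (upper-tail) = 0.00000
At α=0.01: p < α → reject H₀

reject H₀: yes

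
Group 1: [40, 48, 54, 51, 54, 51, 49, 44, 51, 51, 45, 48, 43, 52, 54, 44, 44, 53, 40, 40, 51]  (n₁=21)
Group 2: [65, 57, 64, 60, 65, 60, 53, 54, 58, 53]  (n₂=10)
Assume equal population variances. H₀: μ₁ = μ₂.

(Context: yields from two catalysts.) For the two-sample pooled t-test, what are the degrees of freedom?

degrees of freedom = 29

df = n₁ + n₂ − 2 = 21 + 10 − 2 = 29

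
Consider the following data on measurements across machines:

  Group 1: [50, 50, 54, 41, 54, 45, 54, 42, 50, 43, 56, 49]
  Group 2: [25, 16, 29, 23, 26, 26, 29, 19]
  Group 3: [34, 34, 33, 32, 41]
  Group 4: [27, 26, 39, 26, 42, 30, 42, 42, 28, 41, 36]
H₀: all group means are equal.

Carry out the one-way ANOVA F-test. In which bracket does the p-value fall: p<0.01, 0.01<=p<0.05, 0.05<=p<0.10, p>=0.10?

Group means [49.00, 24.12, 34.80, 34.45], grand mean 37.056
SSB = Σnᵢ(x̄ᵢ−x̄)² = 3149.487; SSW = ΣΣ(x−x̄ᵢ)² = 988.402
MSB = 3149.487/3 = 1049.8289; MSW = 988.402/32 = 30.8876
F = MSB/MSW = 33.9887
df = (3, 32)
p-value (upper-tail) = 0.00000
→ bracket: p<0.01

p-value bracket: p<0.01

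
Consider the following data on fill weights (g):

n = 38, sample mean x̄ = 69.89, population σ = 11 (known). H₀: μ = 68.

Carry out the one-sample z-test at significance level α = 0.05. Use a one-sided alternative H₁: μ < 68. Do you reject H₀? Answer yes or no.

SE = σ/√n = 11/√38 = 1.7844
z = (x̄−μ₀)/SE = (69.89−68)/1.7844 = 1.0592
p-value (one-sided, H₁ less) = 0.85524
At α=0.05: p ≥ α → fail to reject H₀

reject H₀: no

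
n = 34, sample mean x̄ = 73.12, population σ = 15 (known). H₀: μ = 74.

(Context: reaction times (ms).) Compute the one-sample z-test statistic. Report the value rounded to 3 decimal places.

SE = σ/√n = 15/√34 = 2.5725
z = (x̄−μ₀)/SE = (73.12−74)/2.5725 = -0.3421

test statistic = -0.342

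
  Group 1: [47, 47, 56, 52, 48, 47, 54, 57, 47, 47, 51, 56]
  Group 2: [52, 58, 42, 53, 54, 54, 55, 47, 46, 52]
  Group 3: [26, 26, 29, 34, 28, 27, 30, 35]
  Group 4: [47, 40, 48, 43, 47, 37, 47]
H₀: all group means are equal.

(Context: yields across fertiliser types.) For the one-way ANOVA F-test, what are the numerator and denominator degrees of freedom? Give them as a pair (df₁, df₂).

k = 4 groups, N = 37 total
df = (k−1, N−k) = (4−1, 37−4) = (3, 33)

degrees of freedom = [3, 33]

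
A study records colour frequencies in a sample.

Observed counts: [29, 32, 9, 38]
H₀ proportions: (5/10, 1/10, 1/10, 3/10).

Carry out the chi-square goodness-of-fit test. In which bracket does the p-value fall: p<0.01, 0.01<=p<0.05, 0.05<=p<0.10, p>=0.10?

p-value bracket: p<0.01

n = 108; E_i = n·p_i = [54.00, 10.80, 10.80, 32.40]
χ² = (29−54.00)²/54.00 + (32−10.80)²/10.80 + (9−10.80)²/10.80 + (38−32.40)²/32.40 = 54.4568
df = 3
p-value (upper-tail) = 0.00000
→ bracket: p<0.01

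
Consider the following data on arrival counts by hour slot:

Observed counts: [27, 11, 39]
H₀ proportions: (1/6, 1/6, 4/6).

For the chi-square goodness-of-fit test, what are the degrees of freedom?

degrees of freedom = 2

df = k − 1 = 3 − 1 = 2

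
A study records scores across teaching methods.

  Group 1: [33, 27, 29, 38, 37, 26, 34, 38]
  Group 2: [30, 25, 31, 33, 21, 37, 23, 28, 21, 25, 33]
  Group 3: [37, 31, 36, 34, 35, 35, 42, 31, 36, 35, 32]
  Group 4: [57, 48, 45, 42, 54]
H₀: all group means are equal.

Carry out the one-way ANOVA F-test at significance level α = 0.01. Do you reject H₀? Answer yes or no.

Group means [32.75, 27.91, 34.91, 49.20], grand mean 34.257
SSB = Σnᵢ(x̄ᵢ−x̄)² = 1582.568; SSW = ΣΣ(x−x̄ᵢ)² = 704.118
MSB = 1582.568/3 = 527.5225; MSW = 704.118/31 = 22.7135
F = MSB/MSW = 23.2251
df = (3, 31)
p-value (upper-tail) = 0.00000
At α=0.01: p < α → reject H₀

reject H₀: yes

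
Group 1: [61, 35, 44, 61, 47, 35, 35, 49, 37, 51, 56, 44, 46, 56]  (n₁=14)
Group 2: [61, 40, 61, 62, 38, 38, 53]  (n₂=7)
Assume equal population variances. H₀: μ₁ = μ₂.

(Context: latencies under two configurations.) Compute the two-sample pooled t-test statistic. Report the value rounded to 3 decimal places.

x̄₁=46.929, s₁=9.302, n₁=14
x̄₂=50.429, s₂=11.414, n₂=7
s_p² = [13·9.302² + 6·11.414²]/19 = 100.3496
SE = √(s_p²·(1/14+1/7)) = 4.6372
t = (46.929−50.429)/4.6372 = -0.7548
df = 19

test statistic = -0.755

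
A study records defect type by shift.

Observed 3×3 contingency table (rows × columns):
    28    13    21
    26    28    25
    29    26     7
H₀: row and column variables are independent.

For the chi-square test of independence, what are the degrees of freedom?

degrees of freedom = 4

df = (r−1)(c−1) = (3−1)·(3−1) = 4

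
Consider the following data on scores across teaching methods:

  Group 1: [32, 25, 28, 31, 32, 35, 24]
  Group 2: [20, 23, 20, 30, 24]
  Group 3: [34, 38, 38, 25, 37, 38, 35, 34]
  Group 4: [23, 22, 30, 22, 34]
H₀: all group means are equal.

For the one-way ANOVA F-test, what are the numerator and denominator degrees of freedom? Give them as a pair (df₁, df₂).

k = 4 groups, N = 25 total
df = (k−1, N−k) = (4−1, 25−4) = (3, 21)

degrees of freedom = [3, 21]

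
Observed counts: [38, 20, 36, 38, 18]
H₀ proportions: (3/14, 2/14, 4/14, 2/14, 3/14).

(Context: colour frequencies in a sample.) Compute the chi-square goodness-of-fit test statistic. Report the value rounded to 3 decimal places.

n = 150; E_i = n·p_i = [32.14, 21.43, 42.86, 21.43, 32.14]
χ² = (38−32.14)²/32.14 + (20−21.43)²/21.43 + (36−42.86)²/42.86 + (38−21.43)²/21.43 + (18−32.14)²/32.14 = 21.2978
df = 4

test statistic = 21.298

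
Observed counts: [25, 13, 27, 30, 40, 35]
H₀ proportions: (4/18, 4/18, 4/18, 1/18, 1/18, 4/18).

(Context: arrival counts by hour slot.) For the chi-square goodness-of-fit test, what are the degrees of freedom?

df = k − 1 = 6 − 1 = 5

degrees of freedom = 5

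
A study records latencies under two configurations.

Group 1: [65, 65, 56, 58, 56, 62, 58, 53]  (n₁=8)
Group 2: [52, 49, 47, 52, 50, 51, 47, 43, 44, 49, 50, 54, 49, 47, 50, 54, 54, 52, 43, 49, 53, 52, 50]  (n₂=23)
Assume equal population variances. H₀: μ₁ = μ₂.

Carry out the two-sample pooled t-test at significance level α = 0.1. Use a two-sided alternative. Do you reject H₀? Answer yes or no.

x̄₁=59.125, s₁=4.422, n₁=8
x̄₂=49.609, s₂=3.272, n₂=23
s_p² = [7·4.422² + 22·3.272²]/29 = 12.8398
SE = √(s_p²·(1/8+1/23)) = 1.4708
t = (59.125−49.609)/1.4708 = 6.4702
df = 29
p-value (two-sided) = 0.00000
At α=0.1: p < α → reject H₀

reject H₀: yes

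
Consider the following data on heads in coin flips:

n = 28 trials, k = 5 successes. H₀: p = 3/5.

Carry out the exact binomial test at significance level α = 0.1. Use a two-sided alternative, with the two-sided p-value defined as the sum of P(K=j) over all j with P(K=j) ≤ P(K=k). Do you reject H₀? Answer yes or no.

reject H₀: yes

Exact binomial: n=28, k=5, p₀=3/5=0.6000
P(X=j) = C(n,j)·p₀^j·(1−p₀)^(n−j); p = Σ P(X=j) over j with P(X=j) ≤ P(X=5)
p-value (two-sided) = 0.00001
At α=0.1: p < α → reject H₀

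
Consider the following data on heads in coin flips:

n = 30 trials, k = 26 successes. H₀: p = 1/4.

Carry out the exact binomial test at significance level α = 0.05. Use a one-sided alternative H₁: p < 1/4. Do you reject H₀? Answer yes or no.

Exact binomial: n=30, k=26, p₀=1/4=0.2500
P(X≤26) from Σ C(n,i)·p₀^i·(1−p₀)^(n−i)
p-value (one-sided, H₁ less) = 1.00000
At α=0.05: p ≥ α → fail to reject H₀

reject H₀: no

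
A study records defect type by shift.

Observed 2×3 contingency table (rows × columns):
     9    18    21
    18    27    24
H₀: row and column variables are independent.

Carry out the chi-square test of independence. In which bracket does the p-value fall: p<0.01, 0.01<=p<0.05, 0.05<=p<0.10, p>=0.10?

p-value bracket: p>=0.10

Row totals [48, 69], col totals [27, 45, 45], n=117
χ² = (9−11.08)²/11.08 + (18−18.46)²/18.46 + (21−18.46)²/18.46 + (18−15.92)²/15.92 + (27−26.54)²/26.54 + (24−26.54)²/26.54 = 1.2717
df = 2
p-value (upper-tail) = 0.52947
→ bracket: p>=0.10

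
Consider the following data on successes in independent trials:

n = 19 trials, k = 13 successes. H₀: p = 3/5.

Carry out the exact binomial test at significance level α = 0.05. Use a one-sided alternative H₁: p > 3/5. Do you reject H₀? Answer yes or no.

Exact binomial: n=19, k=13, p₀=3/5=0.6000
P(X≥13) from Σ C(n,i)·p₀^i·(1−p₀)^(n−i)
p-value (one-sided, H₁ greater) = 0.30807
At α=0.05: p ≥ α → fail to reject H₀

reject H₀: no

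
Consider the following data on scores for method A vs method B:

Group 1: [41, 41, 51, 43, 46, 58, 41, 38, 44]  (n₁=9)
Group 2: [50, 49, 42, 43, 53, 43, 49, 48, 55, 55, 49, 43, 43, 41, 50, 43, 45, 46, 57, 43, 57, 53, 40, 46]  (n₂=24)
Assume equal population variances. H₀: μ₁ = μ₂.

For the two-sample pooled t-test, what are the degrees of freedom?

degrees of freedom = 31

df = n₁ + n₂ − 2 = 9 + 24 − 2 = 31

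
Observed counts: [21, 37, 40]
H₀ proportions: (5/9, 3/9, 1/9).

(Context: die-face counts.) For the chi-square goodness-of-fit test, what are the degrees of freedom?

df = k − 1 = 3 − 1 = 2

degrees of freedom = 2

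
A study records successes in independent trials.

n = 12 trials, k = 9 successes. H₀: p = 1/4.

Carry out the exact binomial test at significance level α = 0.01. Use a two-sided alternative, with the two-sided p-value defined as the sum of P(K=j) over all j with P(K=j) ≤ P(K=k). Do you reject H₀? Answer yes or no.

reject H₀: yes

Exact binomial: n=12, k=9, p₀=1/4=0.2500
P(X=j) = C(n,j)·p₀^j·(1−p₀)^(n−j); p = Σ P(X=j) over j with P(X=j) ≤ P(X=9)
p-value (two-sided) = 0.00039
At α=0.01: p < α → reject H₀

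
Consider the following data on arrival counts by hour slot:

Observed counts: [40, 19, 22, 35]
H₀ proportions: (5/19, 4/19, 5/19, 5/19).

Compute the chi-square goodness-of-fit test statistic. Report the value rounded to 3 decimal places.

test statistic = 7.181

n = 116; E_i = n·p_i = [30.53, 24.42, 30.53, 30.53]
χ² = (40−30.53)²/30.53 + (19−24.42)²/24.42 + (22−30.53)²/30.53 + (35−30.53)²/30.53 = 7.1806
df = 3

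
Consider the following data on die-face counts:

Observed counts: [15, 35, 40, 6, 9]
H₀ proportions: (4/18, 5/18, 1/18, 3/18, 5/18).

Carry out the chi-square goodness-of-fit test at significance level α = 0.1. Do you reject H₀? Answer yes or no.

n = 105; E_i = n·p_i = [23.33, 29.17, 5.83, 17.50, 29.17]
χ² = (15−23.33)²/23.33 + (35−29.17)²/29.17 + (40−5.83)²/5.83 + (6−17.50)²/17.50 + (9−29.17)²/29.17 = 225.7629
df = 4
p-value (upper-tail) = 0.00000
At α=0.1: p < α → reject H₀

reject H₀: yes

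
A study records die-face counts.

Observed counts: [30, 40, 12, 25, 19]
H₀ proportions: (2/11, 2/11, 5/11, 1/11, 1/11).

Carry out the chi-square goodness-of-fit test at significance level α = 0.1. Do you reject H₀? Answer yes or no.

reject H₀: yes

n = 126; E_i = n·p_i = [22.91, 22.91, 57.27, 11.45, 11.45]
χ² = (30−22.91)²/22.91 + (40−22.91)²/22.91 + (12−57.27)²/57.27 + (25−11.45)²/11.45 + (19−11.45)²/11.45 = 71.7206
df = 4
p-value (upper-tail) = 0.00000
At α=0.1: p < α → reject H₀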